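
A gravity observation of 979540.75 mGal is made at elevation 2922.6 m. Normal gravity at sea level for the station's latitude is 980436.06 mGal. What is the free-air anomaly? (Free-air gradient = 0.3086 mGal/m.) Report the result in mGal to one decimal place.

Free-air correction = 0.3086 × 2922.6 = 901.91 mGal
Free-air anomaly = 979540.75 − 980436.06 + (901.91) = 6.60 mGal

6.6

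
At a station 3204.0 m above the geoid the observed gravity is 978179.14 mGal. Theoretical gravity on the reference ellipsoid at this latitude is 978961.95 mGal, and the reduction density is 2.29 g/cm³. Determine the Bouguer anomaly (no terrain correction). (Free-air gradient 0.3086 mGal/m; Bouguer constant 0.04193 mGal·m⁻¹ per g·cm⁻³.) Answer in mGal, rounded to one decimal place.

-101.7

Free-air correction = 0.3086 × 3204.0 = 988.75 mGal
Free-air anomaly = 978179.14 − 978961.95 + (988.75) = 205.94 mGal
Bouguer slab correction = 0.04193 × 2.29 × 3204.0 = 307.65 mGal
Simple Bouguer anomaly = 205.94 − (307.65) = -101.71 mGal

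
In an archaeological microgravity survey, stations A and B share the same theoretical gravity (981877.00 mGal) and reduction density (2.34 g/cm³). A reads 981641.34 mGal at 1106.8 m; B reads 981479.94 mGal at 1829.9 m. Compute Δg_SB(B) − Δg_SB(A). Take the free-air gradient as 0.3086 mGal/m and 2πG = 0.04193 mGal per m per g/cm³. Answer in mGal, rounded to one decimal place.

Δg_SB(A) = 981641.34 − 981877.00 + 0.3086×1106.8 − 0.04193×2.34×1106.8 = -2.70 mGal
Δg_SB(B) = 981479.94 − 981877.00 + 0.3086×1829.9 − 0.04193×2.34×1829.9 = -11.90 mGal
Difference = -11.90 − (-2.70) = -9.20 mGal

-9.2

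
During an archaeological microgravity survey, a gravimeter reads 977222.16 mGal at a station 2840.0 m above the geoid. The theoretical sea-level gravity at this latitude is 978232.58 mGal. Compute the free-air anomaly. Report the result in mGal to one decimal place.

Free-air correction = 0.3086 × 2840.0 = 876.42 mGal
Free-air anomaly = 977222.16 − 978232.58 + (876.42) = -134.00 mGal

-134.0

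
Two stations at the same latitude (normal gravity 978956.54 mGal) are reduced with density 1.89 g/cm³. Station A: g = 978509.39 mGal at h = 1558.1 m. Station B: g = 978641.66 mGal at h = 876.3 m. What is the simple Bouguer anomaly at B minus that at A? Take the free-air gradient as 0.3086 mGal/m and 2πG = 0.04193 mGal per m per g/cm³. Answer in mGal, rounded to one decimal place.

Δg_SB(A) = 978509.39 − 978956.54 + 0.3086×1558.1 − 0.04193×1.89×1558.1 = -89.80 mGal
Δg_SB(B) = 978641.66 − 978956.54 + 0.3086×876.3 − 0.04193×1.89×876.3 = -113.90 mGal
Difference = -113.90 − (-89.80) = -24.10 mGal

-24.1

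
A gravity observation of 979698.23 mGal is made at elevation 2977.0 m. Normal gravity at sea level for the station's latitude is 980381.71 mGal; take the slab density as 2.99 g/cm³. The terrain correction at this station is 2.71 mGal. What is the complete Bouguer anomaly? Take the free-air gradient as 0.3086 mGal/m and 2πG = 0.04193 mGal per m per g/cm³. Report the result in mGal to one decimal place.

Free-air correction = 0.3086 × 2977.0 = 918.70 mGal
Free-air anomaly = 979698.23 − 980381.71 + (918.70) = 235.22 mGal
Bouguer slab correction = 0.04193 × 2.99 × 2977.0 = 373.23 mGal
Simple Bouguer anomaly = 235.22 − (373.23) = -138.01 mGal
Complete Bouguer anomaly = -138.01 + 2.71 = -135.30 mGal

-135.3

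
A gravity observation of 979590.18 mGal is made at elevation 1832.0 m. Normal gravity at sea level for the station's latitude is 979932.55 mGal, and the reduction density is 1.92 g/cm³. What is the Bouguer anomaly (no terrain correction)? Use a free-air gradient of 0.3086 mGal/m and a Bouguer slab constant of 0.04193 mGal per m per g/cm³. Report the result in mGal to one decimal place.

Free-air correction = 0.3086 × 1832.0 = 565.36 mGal
Free-air anomaly = 979590.18 − 979932.55 + (565.36) = 222.99 mGal
Bouguer slab correction = 0.04193 × 1.92 × 1832.0 = 147.49 mGal
Simple Bouguer anomaly = 222.99 − (147.49) = 75.50 mGal

75.5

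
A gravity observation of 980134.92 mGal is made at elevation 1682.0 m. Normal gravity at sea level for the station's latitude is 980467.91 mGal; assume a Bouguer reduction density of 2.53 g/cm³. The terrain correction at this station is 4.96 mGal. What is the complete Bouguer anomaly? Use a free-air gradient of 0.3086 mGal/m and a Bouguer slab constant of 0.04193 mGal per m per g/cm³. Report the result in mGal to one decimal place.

12.6

Free-air correction = 0.3086 × 1682.0 = 519.07 mGal
Free-air anomaly = 980134.92 − 980467.91 + (519.07) = 186.08 mGal
Bouguer slab correction = 0.04193 × 2.53 × 1682.0 = 178.43 mGal
Simple Bouguer anomaly = 186.08 − (178.43) = 7.65 mGal
Complete Bouguer anomaly = 7.65 + 4.96 = 12.61 mGal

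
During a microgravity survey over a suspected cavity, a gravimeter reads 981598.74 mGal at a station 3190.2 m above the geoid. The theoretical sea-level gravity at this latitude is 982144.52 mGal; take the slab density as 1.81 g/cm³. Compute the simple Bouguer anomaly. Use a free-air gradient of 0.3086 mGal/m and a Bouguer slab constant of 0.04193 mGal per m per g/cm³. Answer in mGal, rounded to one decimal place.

196.6

Free-air correction = 0.3086 × 3190.2 = 984.50 mGal
Free-air anomaly = 981598.74 − 982144.52 + (984.50) = 438.72 mGal
Bouguer slab correction = 0.04193 × 1.81 × 3190.2 = 242.11 mGal
Simple Bouguer anomaly = 438.72 − (242.11) = 196.61 mGal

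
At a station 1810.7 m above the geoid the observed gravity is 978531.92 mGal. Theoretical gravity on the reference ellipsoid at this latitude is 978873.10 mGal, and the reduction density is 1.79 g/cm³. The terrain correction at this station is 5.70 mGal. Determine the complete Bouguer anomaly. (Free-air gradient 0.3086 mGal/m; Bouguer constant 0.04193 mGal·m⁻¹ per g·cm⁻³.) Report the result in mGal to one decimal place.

87.4

Free-air correction = 0.3086 × 1810.7 = 558.78 mGal
Free-air anomaly = 978531.92 − 978873.10 + (558.78) = 217.60 mGal
Bouguer slab correction = 0.04193 × 1.79 × 1810.7 = 135.90 mGal
Simple Bouguer anomaly = 217.60 − (135.90) = 81.70 mGal
Complete Bouguer anomaly = 81.70 + 5.70 = 87.40 mGal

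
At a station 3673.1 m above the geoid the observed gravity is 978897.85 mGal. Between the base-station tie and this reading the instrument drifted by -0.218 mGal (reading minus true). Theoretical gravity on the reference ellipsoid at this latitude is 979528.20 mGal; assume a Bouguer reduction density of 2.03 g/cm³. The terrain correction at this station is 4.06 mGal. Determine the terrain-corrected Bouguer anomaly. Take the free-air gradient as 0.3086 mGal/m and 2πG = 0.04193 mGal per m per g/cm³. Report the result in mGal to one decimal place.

Drift-corrected reading = 978897.85 − (-0.218) = 978898.068 mGal
Free-air correction = 0.3086 × 3673.1 = 1133.52 mGal
Free-air anomaly = 978898.068 − 979528.20 + (1133.52) = 503.388 mGal
Bouguer slab correction = 0.04193 × 2.03 × 3673.1 = 312.65 mGal
Simple Bouguer anomaly = 503.388 − (312.65) = 190.738 mGal
Complete Bouguer anomaly = 190.738 + 4.06 = 194.798 mGal

194.8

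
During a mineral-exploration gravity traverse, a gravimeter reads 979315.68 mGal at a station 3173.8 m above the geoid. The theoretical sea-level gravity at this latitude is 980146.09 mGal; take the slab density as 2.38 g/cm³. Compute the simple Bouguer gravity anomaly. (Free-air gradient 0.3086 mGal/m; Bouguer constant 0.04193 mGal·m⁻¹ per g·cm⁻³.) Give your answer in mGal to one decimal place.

-167.7

Free-air correction = 0.3086 × 3173.8 = 979.43 mGal
Free-air anomaly = 979315.68 − 980146.09 + (979.43) = 149.02 mGal
Bouguer slab correction = 0.04193 × 2.38 × 3173.8 = 316.72 mGal
Simple Bouguer anomaly = 149.02 − (316.72) = -167.70 mGal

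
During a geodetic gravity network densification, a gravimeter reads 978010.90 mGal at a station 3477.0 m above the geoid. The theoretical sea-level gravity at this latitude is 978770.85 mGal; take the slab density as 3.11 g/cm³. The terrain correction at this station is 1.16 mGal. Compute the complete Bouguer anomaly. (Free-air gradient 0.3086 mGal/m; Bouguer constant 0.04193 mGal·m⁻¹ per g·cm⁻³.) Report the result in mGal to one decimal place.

-139.2

Free-air correction = 0.3086 × 3477.0 = 1073.00 mGal
Free-air anomaly = 978010.90 − 978770.85 + (1073.00) = 313.05 mGal
Bouguer slab correction = 0.04193 × 3.11 × 3477.0 = 453.41 mGal
Simple Bouguer anomaly = 313.05 − (453.41) = -140.36 mGal
Complete Bouguer anomaly = -140.36 + 1.16 = -139.20 mGal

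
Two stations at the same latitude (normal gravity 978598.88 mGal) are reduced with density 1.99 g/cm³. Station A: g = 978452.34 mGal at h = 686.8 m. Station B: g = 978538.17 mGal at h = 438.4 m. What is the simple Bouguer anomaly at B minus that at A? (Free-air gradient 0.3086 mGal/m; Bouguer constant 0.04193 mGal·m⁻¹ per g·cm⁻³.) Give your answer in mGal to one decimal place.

29.9

Δg_SB(A) = 978452.34 − 978598.88 + 0.3086×686.8 − 0.04193×1.99×686.8 = 8.10 mGal
Δg_SB(B) = 978538.17 − 978598.88 + 0.3086×438.4 − 0.04193×1.99×438.4 = 38.00 mGal
Difference = 38.00 − (8.10) = 29.90 mGal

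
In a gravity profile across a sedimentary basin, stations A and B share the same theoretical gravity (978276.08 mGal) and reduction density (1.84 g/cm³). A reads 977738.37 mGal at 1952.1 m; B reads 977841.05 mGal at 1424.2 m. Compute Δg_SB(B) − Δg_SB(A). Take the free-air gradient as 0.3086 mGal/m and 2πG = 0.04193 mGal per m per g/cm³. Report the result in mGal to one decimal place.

-19.5

Δg_SB(A) = 977738.37 − 978276.08 + 0.3086×1952.1 − 0.04193×1.84×1952.1 = -85.90 mGal
Δg_SB(B) = 977841.05 − 978276.08 + 0.3086×1424.2 − 0.04193×1.84×1424.2 = -105.40 mGal
Difference = -105.40 − (-85.90) = -19.50 mGal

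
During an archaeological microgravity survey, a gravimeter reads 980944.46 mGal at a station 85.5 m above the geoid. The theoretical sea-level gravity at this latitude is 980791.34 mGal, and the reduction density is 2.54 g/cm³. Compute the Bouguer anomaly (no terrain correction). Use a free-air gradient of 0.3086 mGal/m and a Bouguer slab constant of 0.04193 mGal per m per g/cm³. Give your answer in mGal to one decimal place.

170.4

Free-air correction = 0.3086 × 85.5 = 26.39 mGal
Free-air anomaly = 980944.46 − 980791.34 + (26.39) = 179.51 mGal
Bouguer slab correction = 0.04193 × 2.54 × 85.5 = 9.11 mGal
Simple Bouguer anomaly = 179.51 − (9.11) = 170.40 mGal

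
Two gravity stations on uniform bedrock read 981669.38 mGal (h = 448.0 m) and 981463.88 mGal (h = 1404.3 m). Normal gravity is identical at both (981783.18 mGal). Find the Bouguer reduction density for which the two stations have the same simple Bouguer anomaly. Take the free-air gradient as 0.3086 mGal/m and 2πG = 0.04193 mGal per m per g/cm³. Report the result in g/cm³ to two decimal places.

Δg_obs = 981463.88 − 981669.38 = -205.50 mGal over Δh = 1404.3 − 448.0 = 956.3 m
Equal Bouguer anomalies ⇒ Δg_obs + (0.3086 − 0.04193ρ)·Δh = 0
0.3086 − 0.04193ρ = −Δg_obs/Δh = 0.21489
ρ = (0.3086 − 0.21489) / 0.04193 = 2.23 g/cm³

2.23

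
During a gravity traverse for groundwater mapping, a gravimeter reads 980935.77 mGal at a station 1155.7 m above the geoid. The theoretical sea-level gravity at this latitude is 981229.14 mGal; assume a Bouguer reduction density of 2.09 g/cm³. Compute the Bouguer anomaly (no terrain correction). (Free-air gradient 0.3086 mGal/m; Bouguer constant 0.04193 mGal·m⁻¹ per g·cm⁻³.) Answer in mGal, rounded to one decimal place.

-38.0

Free-air correction = 0.3086 × 1155.7 = 356.65 mGal
Free-air anomaly = 980935.77 − 981229.14 + (356.65) = 63.28 mGal
Bouguer slab correction = 0.04193 × 2.09 × 1155.7 = 101.28 mGal
Simple Bouguer anomaly = 63.28 − (101.28) = -38.00 mGal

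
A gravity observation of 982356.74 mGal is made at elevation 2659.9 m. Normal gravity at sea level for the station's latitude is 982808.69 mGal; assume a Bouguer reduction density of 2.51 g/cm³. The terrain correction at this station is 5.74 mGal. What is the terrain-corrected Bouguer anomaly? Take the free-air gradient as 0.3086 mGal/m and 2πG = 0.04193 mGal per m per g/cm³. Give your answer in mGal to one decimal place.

94.7

Free-air correction = 0.3086 × 2659.9 = 820.85 mGal
Free-air anomaly = 982356.74 − 982808.69 + (820.85) = 368.90 mGal
Bouguer slab correction = 0.04193 × 2.51 × 2659.9 = 279.94 mGal
Simple Bouguer anomaly = 368.90 − (279.94) = 88.96 mGal
Complete Bouguer anomaly = 88.96 + 5.74 = 94.70 mGal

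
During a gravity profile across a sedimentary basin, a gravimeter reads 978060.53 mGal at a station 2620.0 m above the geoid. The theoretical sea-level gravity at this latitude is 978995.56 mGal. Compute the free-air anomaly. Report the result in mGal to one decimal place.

Free-air correction = 0.3086 × 2620.0 = 808.53 mGal
Free-air anomaly = 978060.53 − 978995.56 + (808.53) = -126.50 mGal

-126.5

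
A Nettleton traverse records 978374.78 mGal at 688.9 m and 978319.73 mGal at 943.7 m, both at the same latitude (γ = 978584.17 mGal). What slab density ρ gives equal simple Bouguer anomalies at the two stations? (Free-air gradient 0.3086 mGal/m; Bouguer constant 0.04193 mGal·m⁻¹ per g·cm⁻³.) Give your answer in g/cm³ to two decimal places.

Δg_obs = 978319.73 − 978374.78 = -55.05 mGal over Δh = 943.7 − 688.9 = 254.8 m
Equal Bouguer anomalies ⇒ Δg_obs + (0.3086 − 0.04193ρ)·Δh = 0
0.3086 − 0.04193ρ = −Δg_obs/Δh = 0.21605
ρ = (0.3086 − 0.21605) / 0.04193 = 2.21 g/cm³

2.21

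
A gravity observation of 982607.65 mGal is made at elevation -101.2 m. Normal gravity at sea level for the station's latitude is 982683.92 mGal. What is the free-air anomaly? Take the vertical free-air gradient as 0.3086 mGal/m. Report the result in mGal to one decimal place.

-107.5

Free-air correction = 0.3086 × -101.2 = -31.23 mGal
Free-air anomaly = 982607.65 − 982683.92 + (-31.23) = -107.50 mGal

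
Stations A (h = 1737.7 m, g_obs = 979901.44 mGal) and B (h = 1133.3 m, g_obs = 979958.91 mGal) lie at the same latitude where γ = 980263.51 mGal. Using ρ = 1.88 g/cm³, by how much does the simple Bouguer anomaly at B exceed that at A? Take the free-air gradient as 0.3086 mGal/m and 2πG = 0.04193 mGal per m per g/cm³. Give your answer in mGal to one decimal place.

-81.4

Δg_SB(A) = 979901.44 − 980263.51 + 0.3086×1737.7 − 0.04193×1.88×1737.7 = 37.20 mGal
Δg_SB(B) = 979958.91 − 980263.51 + 0.3086×1133.3 − 0.04193×1.88×1133.3 = -44.20 mGal
Difference = -44.20 − (37.20) = -81.40 mGal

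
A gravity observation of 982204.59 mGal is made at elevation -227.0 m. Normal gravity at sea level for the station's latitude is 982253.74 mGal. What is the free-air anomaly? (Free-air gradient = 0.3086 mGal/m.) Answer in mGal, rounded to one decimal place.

-119.2

Free-air correction = 0.3086 × -227.0 = -70.05 mGal
Free-air anomaly = 982204.59 − 982253.74 + (-70.05) = -119.20 mGal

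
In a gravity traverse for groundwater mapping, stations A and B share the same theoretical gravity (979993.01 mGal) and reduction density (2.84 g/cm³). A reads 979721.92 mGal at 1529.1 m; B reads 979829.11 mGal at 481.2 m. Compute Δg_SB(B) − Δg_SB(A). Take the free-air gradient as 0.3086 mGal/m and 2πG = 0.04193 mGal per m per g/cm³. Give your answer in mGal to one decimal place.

Δg_SB(A) = 979721.92 − 979993.01 + 0.3086×1529.1 − 0.04193×2.84×1529.1 = 18.70 mGal
Δg_SB(B) = 979829.11 − 979993.01 + 0.3086×481.2 − 0.04193×2.84×481.2 = -72.70 mGal
Difference = -72.70 − (18.70) = -91.40 mGal

-91.4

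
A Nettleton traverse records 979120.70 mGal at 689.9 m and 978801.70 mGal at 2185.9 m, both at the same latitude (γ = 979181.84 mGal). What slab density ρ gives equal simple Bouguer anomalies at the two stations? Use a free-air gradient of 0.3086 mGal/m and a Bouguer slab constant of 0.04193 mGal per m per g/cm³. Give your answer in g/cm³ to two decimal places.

2.27

Δg_obs = 978801.70 − 979120.70 = -319.00 mGal over Δh = 2185.9 − 689.9 = 1496.0 m
Equal Bouguer anomalies ⇒ Δg_obs + (0.3086 − 0.04193ρ)·Δh = 0
0.3086 − 0.04193ρ = −Δg_obs/Δh = 0.21324
ρ = (0.3086 − 0.21324) / 0.04193 = 2.27 g/cm³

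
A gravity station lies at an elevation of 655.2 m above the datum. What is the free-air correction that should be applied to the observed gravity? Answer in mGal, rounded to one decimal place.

202.2

Free-air correction = 0.3086 × 655.2 = 202.2 mGal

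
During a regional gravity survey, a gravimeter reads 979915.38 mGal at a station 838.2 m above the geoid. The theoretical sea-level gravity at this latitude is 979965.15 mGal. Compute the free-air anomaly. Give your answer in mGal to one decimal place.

Free-air correction = 0.3086 × 838.2 = 258.67 mGal
Free-air anomaly = 979915.38 − 979965.15 + (258.67) = 208.90 mGal

208.9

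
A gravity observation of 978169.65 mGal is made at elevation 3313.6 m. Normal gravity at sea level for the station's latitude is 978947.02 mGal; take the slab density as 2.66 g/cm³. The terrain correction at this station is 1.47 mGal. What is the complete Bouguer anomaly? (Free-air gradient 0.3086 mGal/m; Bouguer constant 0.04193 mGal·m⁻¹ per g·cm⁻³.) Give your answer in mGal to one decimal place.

Free-air correction = 0.3086 × 3313.6 = 1022.58 mGal
Free-air anomaly = 978169.65 − 978947.02 + (1022.58) = 245.21 mGal
Bouguer slab correction = 0.04193 × 2.66 × 3313.6 = 369.58 mGal
Simple Bouguer anomaly = 245.21 − (369.58) = -124.37 mGal
Complete Bouguer anomaly = -124.37 + 1.47 = -122.90 mGal

-122.9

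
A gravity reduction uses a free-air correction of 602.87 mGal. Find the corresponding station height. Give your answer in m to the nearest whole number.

1954

h = 602.87 / 0.3086 = 1953.56 m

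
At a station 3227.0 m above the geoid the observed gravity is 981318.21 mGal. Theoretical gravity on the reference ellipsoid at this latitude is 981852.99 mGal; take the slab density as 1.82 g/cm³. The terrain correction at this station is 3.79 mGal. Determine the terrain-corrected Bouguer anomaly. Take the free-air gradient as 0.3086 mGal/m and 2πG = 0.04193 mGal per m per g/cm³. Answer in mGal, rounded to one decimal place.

218.6

Free-air correction = 0.3086 × 3227.0 = 995.85 mGal
Free-air anomaly = 981318.21 − 981852.99 + (995.85) = 461.07 mGal
Bouguer slab correction = 0.04193 × 1.82 × 3227.0 = 246.26 mGal
Simple Bouguer anomaly = 461.07 − (246.26) = 214.81 mGal
Complete Bouguer anomaly = 214.81 + 3.79 = 218.60 mGal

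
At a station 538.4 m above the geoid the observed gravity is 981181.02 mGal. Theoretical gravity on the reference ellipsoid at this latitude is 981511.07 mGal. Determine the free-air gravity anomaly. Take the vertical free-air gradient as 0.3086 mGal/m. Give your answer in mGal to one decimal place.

Free-air correction = 0.3086 × 538.4 = 166.15 mGal
Free-air anomaly = 981181.02 − 981511.07 + (166.15) = -163.90 mGal

-163.9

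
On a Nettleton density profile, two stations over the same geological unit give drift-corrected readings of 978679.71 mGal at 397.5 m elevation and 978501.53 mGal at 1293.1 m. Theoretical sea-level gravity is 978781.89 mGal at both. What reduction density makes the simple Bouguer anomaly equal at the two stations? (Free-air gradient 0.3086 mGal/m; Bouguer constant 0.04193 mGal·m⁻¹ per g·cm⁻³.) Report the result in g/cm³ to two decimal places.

Δg_obs = 978501.53 − 978679.71 = -178.18 mGal over Δh = 1293.1 − 397.5 = 895.6 m
Equal Bouguer anomalies ⇒ Δg_obs + (0.3086 − 0.04193ρ)·Δh = 0
0.3086 − 0.04193ρ = −Δg_obs/Δh = 0.19895
ρ = (0.3086 − 0.19895) / 0.04193 = 2.62 g/cm³

2.62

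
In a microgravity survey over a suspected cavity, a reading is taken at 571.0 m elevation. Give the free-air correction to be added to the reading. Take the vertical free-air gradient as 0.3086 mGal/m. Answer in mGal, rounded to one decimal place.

176.2

Free-air correction = 0.3086 × 571.0 = 176.2 mGal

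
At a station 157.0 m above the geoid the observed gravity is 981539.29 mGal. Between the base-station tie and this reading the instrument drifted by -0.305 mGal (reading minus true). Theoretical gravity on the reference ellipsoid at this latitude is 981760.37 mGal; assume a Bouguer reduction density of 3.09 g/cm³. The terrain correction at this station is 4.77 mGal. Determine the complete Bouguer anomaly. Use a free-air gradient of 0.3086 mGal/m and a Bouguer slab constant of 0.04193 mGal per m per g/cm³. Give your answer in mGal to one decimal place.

Drift-corrected reading = 981539.29 − (-0.305) = 981539.595 mGal
Free-air correction = 0.3086 × 157.0 = 48.45 mGal
Free-air anomaly = 981539.595 − 981760.37 + (48.45) = -172.325 mGal
Bouguer slab correction = 0.04193 × 3.09 × 157.0 = 20.34 mGal
Simple Bouguer anomaly = -172.325 − (20.34) = -192.665 mGal
Complete Bouguer anomaly = -192.665 + 4.77 = -187.895 mGal

-187.9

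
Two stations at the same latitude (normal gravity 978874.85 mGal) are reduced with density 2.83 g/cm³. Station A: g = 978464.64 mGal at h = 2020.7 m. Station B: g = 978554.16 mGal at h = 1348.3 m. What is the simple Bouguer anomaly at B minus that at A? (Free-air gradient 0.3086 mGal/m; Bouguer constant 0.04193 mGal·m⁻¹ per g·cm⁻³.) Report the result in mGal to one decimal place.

Δg_SB(A) = 978464.64 − 978874.85 + 0.3086×2020.7 − 0.04193×2.83×2020.7 = -26.40 mGal
Δg_SB(B) = 978554.16 − 978874.85 + 0.3086×1348.3 − 0.04193×2.83×1348.3 = -64.60 mGal
Difference = -64.60 − (-26.40) = -38.20 mGal

-38.2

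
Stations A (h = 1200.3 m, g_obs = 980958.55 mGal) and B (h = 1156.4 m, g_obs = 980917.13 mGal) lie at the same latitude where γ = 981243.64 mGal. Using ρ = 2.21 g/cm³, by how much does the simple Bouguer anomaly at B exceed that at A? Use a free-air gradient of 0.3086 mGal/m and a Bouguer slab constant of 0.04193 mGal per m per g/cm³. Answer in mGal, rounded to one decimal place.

-50.9

Δg_SB(A) = 980958.55 − 981243.64 + 0.3086×1200.3 − 0.04193×2.21×1200.3 = -25.90 mGal
Δg_SB(B) = 980917.13 − 981243.64 + 0.3086×1156.4 − 0.04193×2.21×1156.4 = -76.80 mGal
Difference = -76.80 − (-25.90) = -50.90 mGal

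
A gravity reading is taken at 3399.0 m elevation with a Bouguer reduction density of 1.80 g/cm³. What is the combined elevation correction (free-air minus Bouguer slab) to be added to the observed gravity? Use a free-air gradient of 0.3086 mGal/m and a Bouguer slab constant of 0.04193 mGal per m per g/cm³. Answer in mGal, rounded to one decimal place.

Combined gradient = 0.3086 − 0.04193 × 1.80 = 0.2331260 mGal/m
Combined elevation correction = 0.2331260 × 3399.0 = 792.4 mGal

792.4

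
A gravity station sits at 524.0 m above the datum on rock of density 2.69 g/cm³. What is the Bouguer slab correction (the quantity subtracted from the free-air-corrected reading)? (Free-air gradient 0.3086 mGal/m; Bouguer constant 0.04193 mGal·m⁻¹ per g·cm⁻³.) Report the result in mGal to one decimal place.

59.1

Bouguer slab correction = 0.04193 × 2.69 × 524.0 = 59.1 mGal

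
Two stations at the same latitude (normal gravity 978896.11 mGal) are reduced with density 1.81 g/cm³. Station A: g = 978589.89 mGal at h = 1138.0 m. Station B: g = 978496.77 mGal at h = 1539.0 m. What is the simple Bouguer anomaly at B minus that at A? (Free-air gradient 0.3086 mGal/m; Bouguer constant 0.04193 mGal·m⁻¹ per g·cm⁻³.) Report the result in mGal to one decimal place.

0.2

Δg_SB(A) = 978589.89 − 978896.11 + 0.3086×1138.0 − 0.04193×1.81×1138.0 = -41.40 mGal
Δg_SB(B) = 978496.77 − 978896.11 + 0.3086×1539.0 − 0.04193×1.81×1539.0 = -41.20 mGal
Difference = -41.20 − (-41.40) = 0.20 mGal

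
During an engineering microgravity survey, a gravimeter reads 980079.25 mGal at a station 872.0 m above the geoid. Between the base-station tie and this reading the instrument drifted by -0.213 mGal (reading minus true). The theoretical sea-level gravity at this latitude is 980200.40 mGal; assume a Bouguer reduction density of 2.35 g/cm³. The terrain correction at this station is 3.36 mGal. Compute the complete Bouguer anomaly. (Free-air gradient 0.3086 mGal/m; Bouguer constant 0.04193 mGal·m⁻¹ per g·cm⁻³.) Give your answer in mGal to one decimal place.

65.6

Drift-corrected reading = 980079.25 − (-0.213) = 980079.463 mGal
Free-air correction = 0.3086 × 872.0 = 269.10 mGal
Free-air anomaly = 980079.463 − 980200.40 + (269.10) = 148.163 mGal
Bouguer slab correction = 0.04193 × 2.35 × 872.0 = 85.92 mGal
Simple Bouguer anomaly = 148.163 − (85.92) = 62.243 mGal
Complete Bouguer anomaly = 62.243 + 3.36 = 65.603 mGal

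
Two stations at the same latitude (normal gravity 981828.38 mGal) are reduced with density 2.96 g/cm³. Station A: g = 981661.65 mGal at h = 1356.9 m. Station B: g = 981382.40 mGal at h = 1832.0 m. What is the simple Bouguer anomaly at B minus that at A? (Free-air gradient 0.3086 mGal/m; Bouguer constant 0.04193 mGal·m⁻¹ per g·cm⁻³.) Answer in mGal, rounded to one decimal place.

-191.6

Δg_SB(A) = 981661.65 − 981828.38 + 0.3086×1356.9 − 0.04193×2.96×1356.9 = 83.60 mGal
Δg_SB(B) = 981382.40 − 981828.38 + 0.3086×1832.0 − 0.04193×2.96×1832.0 = -108.00 mGal
Difference = -108.00 − (83.60) = -191.60 mGal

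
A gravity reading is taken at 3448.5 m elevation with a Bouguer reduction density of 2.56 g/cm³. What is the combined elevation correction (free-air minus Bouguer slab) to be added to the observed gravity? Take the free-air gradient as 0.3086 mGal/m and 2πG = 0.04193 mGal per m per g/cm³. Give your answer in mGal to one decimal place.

Combined gradient = 0.3086 − 0.04193 × 2.56 = 0.2012592 mGal/m
Combined elevation correction = 0.2012592 × 3448.5 = 694.0 mGal

694.0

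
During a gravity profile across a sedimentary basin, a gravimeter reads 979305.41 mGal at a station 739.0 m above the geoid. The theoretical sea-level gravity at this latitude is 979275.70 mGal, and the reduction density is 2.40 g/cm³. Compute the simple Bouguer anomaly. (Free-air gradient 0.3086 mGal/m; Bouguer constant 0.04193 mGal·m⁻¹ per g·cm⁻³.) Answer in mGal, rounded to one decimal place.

Free-air correction = 0.3086 × 739.0 = 228.06 mGal
Free-air anomaly = 979305.41 − 979275.70 + (228.06) = 257.77 mGal
Bouguer slab correction = 0.04193 × 2.40 × 739.0 = 74.37 mGal
Simple Bouguer anomaly = 257.77 − (74.37) = 183.40 mGal

183.4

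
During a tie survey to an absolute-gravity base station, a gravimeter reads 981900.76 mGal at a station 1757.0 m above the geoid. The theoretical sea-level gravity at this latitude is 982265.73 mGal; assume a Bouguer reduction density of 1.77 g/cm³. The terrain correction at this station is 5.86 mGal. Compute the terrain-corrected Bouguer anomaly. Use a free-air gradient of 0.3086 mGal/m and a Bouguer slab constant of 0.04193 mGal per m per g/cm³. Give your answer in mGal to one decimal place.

52.7

Free-air correction = 0.3086 × 1757.0 = 542.21 mGal
Free-air anomaly = 981900.76 − 982265.73 + (542.21) = 177.24 mGal
Bouguer slab correction = 0.04193 × 1.77 × 1757.0 = 130.40 mGal
Simple Bouguer anomaly = 177.24 − (130.40) = 46.84 mGal
Complete Bouguer anomaly = 46.84 + 5.86 = 52.70 mGal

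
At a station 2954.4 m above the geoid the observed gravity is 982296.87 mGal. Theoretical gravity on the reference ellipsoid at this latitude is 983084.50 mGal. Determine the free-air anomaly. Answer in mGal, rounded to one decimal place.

124.1

Free-air correction = 0.3086 × 2954.4 = 911.73 mGal
Free-air anomaly = 982296.87 − 983084.50 + (911.73) = 124.10 mGal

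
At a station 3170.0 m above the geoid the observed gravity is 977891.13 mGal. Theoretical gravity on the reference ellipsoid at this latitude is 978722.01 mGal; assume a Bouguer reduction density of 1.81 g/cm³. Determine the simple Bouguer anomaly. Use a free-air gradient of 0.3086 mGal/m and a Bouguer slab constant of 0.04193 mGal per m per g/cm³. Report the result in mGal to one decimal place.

Free-air correction = 0.3086 × 3170.0 = 978.26 mGal
Free-air anomaly = 977891.13 − 978722.01 + (978.26) = 147.38 mGal
Bouguer slab correction = 0.04193 × 1.81 × 3170.0 = 240.58 mGal
Simple Bouguer anomaly = 147.38 − (240.58) = -93.20 mGal

-93.2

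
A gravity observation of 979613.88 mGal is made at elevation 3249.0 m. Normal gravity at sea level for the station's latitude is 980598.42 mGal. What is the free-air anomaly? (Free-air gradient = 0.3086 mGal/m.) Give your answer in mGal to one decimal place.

Free-air correction = 0.3086 × 3249.0 = 1002.64 mGal
Free-air anomaly = 979613.88 − 980598.42 + (1002.64) = 18.10 mGal

18.1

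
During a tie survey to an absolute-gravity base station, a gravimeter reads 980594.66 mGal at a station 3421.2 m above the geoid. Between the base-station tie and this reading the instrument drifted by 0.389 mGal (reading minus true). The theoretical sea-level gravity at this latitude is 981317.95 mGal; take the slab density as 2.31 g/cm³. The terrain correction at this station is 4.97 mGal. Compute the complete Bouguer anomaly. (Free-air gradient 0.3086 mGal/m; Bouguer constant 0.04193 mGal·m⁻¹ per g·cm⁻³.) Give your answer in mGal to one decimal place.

5.7

Drift-corrected reading = 980594.66 − (0.389) = 980594.271 mGal
Free-air correction = 0.3086 × 3421.2 = 1055.78 mGal
Free-air anomaly = 980594.271 − 981317.95 + (1055.78) = 332.101 mGal
Bouguer slab correction = 0.04193 × 2.31 × 3421.2 = 331.37 mGal
Simple Bouguer anomaly = 332.101 − (331.37) = 0.731 mGal
Complete Bouguer anomaly = 0.731 + 4.97 = 5.701 mGal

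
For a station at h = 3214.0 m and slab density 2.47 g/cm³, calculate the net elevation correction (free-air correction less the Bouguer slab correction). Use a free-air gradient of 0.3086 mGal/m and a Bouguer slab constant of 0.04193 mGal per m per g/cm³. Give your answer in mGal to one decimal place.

659.0

Combined gradient = 0.3086 − 0.04193 × 2.47 = 0.2050329 mGal/m
Combined elevation correction = 0.2050329 × 3214.0 = 659.0 mGal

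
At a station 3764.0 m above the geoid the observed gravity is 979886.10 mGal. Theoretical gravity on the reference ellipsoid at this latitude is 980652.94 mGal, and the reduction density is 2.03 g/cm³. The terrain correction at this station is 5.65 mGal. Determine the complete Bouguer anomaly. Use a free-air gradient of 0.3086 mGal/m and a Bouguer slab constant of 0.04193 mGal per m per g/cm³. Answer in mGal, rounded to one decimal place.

Free-air correction = 0.3086 × 3764.0 = 1161.57 mGal
Free-air anomaly = 979886.10 − 980652.94 + (1161.57) = 394.73 mGal
Bouguer slab correction = 0.04193 × 2.03 × 3764.0 = 320.38 mGal
Simple Bouguer anomaly = 394.73 − (320.38) = 74.35 mGal
Complete Bouguer anomaly = 74.35 + 5.65 = 80.00 mGal

80.0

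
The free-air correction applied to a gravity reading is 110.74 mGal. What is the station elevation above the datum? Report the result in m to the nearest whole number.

h = 110.74 / 0.3086 = 358.85 m

359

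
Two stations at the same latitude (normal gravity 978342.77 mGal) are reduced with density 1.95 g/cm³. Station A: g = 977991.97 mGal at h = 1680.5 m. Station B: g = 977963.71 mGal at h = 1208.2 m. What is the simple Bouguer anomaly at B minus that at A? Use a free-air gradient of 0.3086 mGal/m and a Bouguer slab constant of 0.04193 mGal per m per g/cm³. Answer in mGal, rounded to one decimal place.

-135.4

Δg_SB(A) = 977991.97 − 978342.77 + 0.3086×1680.5 − 0.04193×1.95×1680.5 = 30.40 mGal
Δg_SB(B) = 977963.71 − 978342.77 + 0.3086×1208.2 − 0.04193×1.95×1208.2 = -105.00 mGal
Difference = -105.00 − (30.40) = -135.40 mGal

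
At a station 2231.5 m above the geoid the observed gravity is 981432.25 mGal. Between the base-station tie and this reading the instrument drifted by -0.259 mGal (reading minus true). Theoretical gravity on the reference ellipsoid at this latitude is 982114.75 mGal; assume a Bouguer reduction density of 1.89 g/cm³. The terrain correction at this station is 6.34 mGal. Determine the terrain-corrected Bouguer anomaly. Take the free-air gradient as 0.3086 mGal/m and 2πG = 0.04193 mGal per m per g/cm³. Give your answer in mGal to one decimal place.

Drift-corrected reading = 981432.25 − (-0.259) = 981432.509 mGal
Free-air correction = 0.3086 × 2231.5 = 688.64 mGal
Free-air anomaly = 981432.509 − 982114.75 + (688.64) = 6.399 mGal
Bouguer slab correction = 0.04193 × 1.89 × 2231.5 = 176.84 mGal
Simple Bouguer anomaly = 6.399 − (176.84) = -170.441 mGal
Complete Bouguer anomaly = -170.441 + 6.34 = -164.101 mGal

-164.1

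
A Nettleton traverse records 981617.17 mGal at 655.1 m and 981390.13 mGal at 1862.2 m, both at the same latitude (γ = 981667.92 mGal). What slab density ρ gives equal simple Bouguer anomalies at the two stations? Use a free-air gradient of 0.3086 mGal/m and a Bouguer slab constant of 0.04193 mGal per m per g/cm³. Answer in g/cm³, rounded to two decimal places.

Δg_obs = 981390.13 − 981617.17 = -227.04 mGal over Δh = 1862.2 − 655.1 = 1207.1 m
Equal Bouguer anomalies ⇒ Δg_obs + (0.3086 − 0.04193ρ)·Δh = 0
0.3086 − 0.04193ρ = −Δg_obs/Δh = 0.18809
ρ = (0.3086 − 0.18809) / 0.04193 = 2.87 g/cm³

2.87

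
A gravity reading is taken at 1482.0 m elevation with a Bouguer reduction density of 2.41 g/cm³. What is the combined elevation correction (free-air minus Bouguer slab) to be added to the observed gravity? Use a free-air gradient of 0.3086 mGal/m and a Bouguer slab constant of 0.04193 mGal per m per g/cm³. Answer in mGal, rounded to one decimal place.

307.6

Combined gradient = 0.3086 − 0.04193 × 2.41 = 0.2075487 mGal/m
Combined elevation correction = 0.2075487 × 1482.0 = 307.6 mGal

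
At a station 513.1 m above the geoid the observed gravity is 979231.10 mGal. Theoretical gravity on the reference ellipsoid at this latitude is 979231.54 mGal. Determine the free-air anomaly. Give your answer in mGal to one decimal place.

Free-air correction = 0.3086 × 513.1 = 158.34 mGal
Free-air anomaly = 979231.10 − 979231.54 + (158.34) = 157.90 mGal

157.9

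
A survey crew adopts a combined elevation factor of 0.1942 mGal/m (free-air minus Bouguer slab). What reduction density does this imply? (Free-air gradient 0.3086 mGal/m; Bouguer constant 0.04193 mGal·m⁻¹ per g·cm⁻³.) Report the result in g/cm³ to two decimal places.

0.1942 = 0.3086 − 0.04193 × ρ
ρ = (0.3086 − 0.1942) / 0.04193 = 2.73 g/cm³

2.73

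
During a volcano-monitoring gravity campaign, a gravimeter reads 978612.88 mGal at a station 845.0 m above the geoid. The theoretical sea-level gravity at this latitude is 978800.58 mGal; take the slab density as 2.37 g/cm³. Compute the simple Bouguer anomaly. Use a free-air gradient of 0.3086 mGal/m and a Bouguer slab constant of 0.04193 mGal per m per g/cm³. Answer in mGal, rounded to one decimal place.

-10.9

Free-air correction = 0.3086 × 845.0 = 260.77 mGal
Free-air anomaly = 978612.88 − 978800.58 + (260.77) = 73.07 mGal
Bouguer slab correction = 0.04193 × 2.37 × 845.0 = 83.97 mGal
Simple Bouguer anomaly = 73.07 − (83.97) = -10.90 mGal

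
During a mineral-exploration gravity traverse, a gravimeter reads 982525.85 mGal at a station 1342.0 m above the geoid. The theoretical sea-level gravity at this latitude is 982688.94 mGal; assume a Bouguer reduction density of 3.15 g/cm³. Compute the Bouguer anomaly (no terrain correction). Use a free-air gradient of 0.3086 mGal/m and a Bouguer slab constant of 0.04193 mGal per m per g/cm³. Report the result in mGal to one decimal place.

73.8

Free-air correction = 0.3086 × 1342.0 = 414.14 mGal
Free-air anomaly = 982525.85 − 982688.94 + (414.14) = 251.05 mGal
Bouguer slab correction = 0.04193 × 3.15 × 1342.0 = 177.25 mGal
Simple Bouguer anomaly = 251.05 − (177.25) = 73.80 mGal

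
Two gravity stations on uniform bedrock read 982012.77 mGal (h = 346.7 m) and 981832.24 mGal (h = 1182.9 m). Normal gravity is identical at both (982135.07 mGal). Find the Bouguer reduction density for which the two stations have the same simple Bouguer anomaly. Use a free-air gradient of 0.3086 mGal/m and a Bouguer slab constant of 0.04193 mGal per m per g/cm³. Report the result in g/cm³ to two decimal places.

Δg_obs = 981832.24 − 982012.77 = -180.53 mGal over Δh = 1182.9 − 346.7 = 836.2 m
Equal Bouguer anomalies ⇒ Δg_obs + (0.3086 − 0.04193ρ)·Δh = 0
0.3086 − 0.04193ρ = −Δg_obs/Δh = 0.21589
ρ = (0.3086 − 0.21589) / 0.04193 = 2.21 g/cm³

2.21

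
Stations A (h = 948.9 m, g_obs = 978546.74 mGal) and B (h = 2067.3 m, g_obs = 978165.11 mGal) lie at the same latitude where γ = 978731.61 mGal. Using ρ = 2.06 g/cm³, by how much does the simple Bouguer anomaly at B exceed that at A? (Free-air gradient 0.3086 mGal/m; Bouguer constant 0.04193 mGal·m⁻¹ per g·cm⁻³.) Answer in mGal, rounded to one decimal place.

Δg_SB(A) = 978546.74 − 978731.61 + 0.3086×948.9 − 0.04193×2.06×948.9 = 26.00 mGal
Δg_SB(B) = 978165.11 − 978731.61 + 0.3086×2067.3 − 0.04193×2.06×2067.3 = -107.10 mGal
Difference = -107.10 − (26.00) = -133.10 mGal

-133.1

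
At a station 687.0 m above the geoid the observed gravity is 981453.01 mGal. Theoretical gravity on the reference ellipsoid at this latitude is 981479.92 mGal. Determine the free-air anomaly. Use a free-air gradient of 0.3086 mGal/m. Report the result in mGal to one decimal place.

Free-air correction = 0.3086 × 687.0 = 212.01 mGal
Free-air anomaly = 981453.01 − 981479.92 + (212.01) = 185.10 mGal

185.1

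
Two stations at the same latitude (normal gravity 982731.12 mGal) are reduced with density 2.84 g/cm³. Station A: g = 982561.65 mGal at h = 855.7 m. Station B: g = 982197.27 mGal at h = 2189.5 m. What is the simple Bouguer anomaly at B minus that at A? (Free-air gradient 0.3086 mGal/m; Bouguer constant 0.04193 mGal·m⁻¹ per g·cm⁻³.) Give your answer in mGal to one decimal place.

-111.6

Δg_SB(A) = 982561.65 − 982731.12 + 0.3086×855.7 − 0.04193×2.84×855.7 = -7.30 mGal
Δg_SB(B) = 982197.27 − 982731.12 + 0.3086×2189.5 − 0.04193×2.84×2189.5 = -118.90 mGal
Difference = -118.90 − (-7.30) = -111.60 mGal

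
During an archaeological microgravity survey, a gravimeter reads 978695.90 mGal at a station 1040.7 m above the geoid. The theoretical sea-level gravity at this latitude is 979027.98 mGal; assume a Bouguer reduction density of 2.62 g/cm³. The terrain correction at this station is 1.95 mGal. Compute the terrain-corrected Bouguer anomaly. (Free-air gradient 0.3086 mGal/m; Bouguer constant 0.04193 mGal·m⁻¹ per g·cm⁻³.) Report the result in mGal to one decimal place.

-123.3

Free-air correction = 0.3086 × 1040.7 = 321.16 mGal
Free-air anomaly = 978695.90 − 979027.98 + (321.16) = -10.92 mGal
Bouguer slab correction = 0.04193 × 2.62 × 1040.7 = 114.33 mGal
Simple Bouguer anomaly = -10.92 − (114.33) = -125.25 mGal
Complete Bouguer anomaly = -125.25 + 1.95 = -123.30 mGal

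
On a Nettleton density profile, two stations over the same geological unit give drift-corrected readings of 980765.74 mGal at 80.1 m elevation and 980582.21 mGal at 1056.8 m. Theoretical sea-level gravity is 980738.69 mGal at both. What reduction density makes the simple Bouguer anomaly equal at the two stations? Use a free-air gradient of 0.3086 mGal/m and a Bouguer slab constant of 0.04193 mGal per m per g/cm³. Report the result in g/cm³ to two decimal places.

2.88

Δg_obs = 980582.21 − 980765.74 = -183.53 mGal over Δh = 1056.8 − 80.1 = 976.7 m
Equal Bouguer anomalies ⇒ Δg_obs + (0.3086 − 0.04193ρ)·Δh = 0
0.3086 − 0.04193ρ = −Δg_obs/Δh = 0.18791
ρ = (0.3086 − 0.18791) / 0.04193 = 2.88 g/cm³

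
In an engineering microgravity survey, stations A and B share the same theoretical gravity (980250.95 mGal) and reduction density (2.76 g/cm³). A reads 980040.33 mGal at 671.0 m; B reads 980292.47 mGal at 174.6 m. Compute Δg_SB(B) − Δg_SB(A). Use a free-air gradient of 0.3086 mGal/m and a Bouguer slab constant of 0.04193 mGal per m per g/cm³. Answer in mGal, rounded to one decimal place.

Δg_SB(A) = 980040.33 − 980250.95 + 0.3086×671.0 − 0.04193×2.76×671.0 = -81.20 mGal
Δg_SB(B) = 980292.47 − 980250.95 + 0.3086×174.6 − 0.04193×2.76×174.6 = 75.20 mGal
Difference = 75.20 − (-81.20) = 156.40 mGal

156.4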